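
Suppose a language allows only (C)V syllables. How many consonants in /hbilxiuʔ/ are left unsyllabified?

Under (C)V, the unsyllabifiable consonants are /h/, /l/, /ʔ/ (no codas are permitted; onsets are limited to one consonant).

3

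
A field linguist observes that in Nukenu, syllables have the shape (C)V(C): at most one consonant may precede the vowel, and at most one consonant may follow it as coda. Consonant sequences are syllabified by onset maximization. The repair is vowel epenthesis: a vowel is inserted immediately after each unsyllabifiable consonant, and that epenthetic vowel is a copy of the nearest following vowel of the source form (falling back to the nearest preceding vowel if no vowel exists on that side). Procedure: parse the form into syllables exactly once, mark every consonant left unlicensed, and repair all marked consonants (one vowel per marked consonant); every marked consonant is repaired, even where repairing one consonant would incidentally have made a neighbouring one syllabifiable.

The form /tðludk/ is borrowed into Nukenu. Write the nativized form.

Syllabifying with onset maximization leaves /t/, /ð/, /k/ stranded (at most one coda consonant is licensed; onsets are limited to one consonant).
Each unlicensed consonant becomes the onset of a new syllable: /t/ → /tu/, /ð/ → /ðu/, /k/ → /ku/.

tuðuludku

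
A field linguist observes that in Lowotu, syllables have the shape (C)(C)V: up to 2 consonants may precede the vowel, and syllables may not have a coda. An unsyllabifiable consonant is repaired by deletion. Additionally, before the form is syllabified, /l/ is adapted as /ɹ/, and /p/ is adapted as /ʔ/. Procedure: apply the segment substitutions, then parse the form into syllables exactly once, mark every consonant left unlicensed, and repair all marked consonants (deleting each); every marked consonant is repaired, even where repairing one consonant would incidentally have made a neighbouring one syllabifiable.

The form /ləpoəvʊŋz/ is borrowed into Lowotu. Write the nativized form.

ɹəʔoəvʊ

Substitution: /l/ → /ɹ/, /p/ → /ʔ/, giving /ɹəʔoəvʊŋz/.
Syllabifying with onset maximization leaves /ŋ/, /z/ stranded (no codas are permitted; onsets may contain at most 2 consonants).
Deletion applies to /ŋ/, /z/.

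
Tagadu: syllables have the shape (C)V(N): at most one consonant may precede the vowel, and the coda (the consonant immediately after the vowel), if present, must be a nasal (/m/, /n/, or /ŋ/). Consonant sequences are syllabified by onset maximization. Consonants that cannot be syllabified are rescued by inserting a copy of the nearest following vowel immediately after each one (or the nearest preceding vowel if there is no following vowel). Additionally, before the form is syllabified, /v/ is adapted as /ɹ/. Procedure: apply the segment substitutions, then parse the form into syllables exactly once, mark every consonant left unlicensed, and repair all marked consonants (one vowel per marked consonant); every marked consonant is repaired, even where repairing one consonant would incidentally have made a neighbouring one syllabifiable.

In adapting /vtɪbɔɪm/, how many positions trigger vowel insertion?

After substitution the input is /ɹtɪbɔɪm/.
The unsyllabifiable consonants are /ɹ/; each receives one epenthetic vowel.

1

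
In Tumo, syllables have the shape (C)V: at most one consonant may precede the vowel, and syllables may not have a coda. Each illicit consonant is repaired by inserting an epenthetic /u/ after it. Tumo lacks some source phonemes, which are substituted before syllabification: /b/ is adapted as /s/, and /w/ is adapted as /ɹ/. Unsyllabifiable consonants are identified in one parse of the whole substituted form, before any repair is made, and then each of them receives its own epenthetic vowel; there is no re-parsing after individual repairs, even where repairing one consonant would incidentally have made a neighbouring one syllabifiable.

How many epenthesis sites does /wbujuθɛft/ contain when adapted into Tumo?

3

After substitution the input is /ɹsujuθɛft/.
The unsyllabifiable consonants are /ɹ/, /f/, /t/; each receives one epenthetic vowel.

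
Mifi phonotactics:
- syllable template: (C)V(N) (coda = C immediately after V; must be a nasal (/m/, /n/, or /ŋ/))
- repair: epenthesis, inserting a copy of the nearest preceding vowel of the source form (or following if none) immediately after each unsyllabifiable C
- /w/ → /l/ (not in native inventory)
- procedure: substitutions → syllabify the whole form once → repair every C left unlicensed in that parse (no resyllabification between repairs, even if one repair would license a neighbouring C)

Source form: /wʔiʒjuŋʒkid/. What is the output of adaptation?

Substitution: /w/ → /l/, giving /lʔiʒjuŋʒkid/.
Syllabifying with onset maximization leaves /l/, /ʒ/, /ʒ/, /d/ stranded (only a nasal (/m/, /n/, or /ŋ/) is licensed in coda position; onsets are limited to one consonant).
Each unlicensed consonant becomes the onset of a new syllable: /l/ → /li/, /ʒ/ → /ʒi/, /ʒ/ → /ʒu/, /d/ → /di/.

liʔiʒijuŋʒukidi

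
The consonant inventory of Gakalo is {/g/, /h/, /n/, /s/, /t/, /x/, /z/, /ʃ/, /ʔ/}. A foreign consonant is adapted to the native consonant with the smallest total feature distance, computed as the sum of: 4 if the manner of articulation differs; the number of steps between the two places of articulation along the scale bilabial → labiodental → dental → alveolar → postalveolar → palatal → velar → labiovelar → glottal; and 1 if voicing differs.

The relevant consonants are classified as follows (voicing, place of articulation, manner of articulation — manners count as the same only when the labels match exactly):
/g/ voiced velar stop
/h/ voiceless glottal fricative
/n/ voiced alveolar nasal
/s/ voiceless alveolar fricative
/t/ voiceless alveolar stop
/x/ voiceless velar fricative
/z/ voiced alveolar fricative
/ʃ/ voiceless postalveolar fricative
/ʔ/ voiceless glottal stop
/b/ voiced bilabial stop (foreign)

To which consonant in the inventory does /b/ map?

/t/ is closest: same manner (stop), place distance 3 (bilabial→alveolar), voicing differs (+1); total 4. Next closest is /g/ at distance 6.

t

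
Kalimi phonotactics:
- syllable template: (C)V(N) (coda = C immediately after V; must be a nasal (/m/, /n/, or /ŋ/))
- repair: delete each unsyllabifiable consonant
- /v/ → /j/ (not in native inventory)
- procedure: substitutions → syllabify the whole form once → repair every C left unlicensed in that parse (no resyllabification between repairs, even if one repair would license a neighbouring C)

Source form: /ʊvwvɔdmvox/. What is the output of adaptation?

ʊjɔjo

Substitution: /v/ → /j/, giving /ʊjwjɔdmjox/.
The consonants /j/, /w/, /d/, /m/, /x/ cannot be parsed into a legal (C)V(N) syllable (only a nasal (/m/, /n/, or /ŋ/) is licensed in coda position; onsets are limited to one consonant).
Deletion applies to /j/, /w/, /d/, /m/, /x/.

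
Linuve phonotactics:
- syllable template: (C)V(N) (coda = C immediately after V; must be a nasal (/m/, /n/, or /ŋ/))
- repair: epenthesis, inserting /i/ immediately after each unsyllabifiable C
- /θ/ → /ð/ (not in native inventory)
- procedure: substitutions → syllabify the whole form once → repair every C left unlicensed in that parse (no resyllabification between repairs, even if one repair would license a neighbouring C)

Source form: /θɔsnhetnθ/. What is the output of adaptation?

ðɔsinihetiniði

Substitution: /θ/ → /ð/, giving /ðɔsnhetnð/.
The consonants /s/, /n/, /t/, /n/, /ð/ cannot be parsed into a legal (C)V(N) syllable (only a nasal (/m/, /n/, or /ŋ/) is licensed in coda position; onsets are limited to one consonant).
Epenthesis after each stranded consonant: /s/ → /si/, /n/ → /ni/, /t/ → /ti/, /n/ → /ni/, /ð/ → /ði/.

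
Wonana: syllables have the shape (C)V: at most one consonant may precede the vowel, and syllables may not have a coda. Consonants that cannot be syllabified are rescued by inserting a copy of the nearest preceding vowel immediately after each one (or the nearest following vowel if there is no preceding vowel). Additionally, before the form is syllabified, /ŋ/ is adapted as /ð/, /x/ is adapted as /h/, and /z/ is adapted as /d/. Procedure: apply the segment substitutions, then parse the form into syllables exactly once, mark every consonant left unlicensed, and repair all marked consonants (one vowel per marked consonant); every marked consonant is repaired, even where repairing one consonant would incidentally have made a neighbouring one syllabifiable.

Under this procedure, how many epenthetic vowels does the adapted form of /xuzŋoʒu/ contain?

1

After substitution the input is /hudðoʒu/.
The unsyllabifiable consonants are /d/; each receives one epenthetic vowel.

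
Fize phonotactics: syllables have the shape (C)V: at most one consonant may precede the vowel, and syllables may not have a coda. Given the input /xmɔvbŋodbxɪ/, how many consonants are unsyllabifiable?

5

The consonants /x/, /v/, /b/, /d/, /b/ cannot be parsed into a legal (C)V syllable (no codas are permitted; onsets are limited to one consonant).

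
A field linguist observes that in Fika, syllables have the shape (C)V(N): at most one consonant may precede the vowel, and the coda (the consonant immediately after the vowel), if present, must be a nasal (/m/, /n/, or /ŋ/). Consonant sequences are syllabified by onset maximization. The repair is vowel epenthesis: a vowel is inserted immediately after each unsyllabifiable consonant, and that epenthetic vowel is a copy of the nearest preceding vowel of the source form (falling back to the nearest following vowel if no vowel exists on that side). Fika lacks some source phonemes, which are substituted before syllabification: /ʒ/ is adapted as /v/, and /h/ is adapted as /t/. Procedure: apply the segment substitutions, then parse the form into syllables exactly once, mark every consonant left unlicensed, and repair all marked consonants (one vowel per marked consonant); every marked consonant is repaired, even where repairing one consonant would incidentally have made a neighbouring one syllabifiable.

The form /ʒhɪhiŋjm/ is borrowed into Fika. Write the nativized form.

vɪtɪtiŋjimi

Substitution: /ʒ/ → /v/, /h/ → /t/, giving /vtɪtiŋjm/.
Under (C)V(N), the unsyllabifiable consonants are /v/, /j/, /m/ (only a nasal (/m/, /n/, or /ŋ/) is licensed in coda position; onsets are limited to one consonant).
Epenthesis after each stranded consonant: /v/ → /vɪ/, /j/ → /ji/, /m/ → /mi/.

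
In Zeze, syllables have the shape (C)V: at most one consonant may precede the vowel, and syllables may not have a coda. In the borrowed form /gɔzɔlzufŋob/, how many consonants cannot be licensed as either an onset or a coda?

3

The consonants /l/, /f/, /b/ cannot be parsed into a legal (C)V syllable (no codas are permitted; onsets are limited to one consonant).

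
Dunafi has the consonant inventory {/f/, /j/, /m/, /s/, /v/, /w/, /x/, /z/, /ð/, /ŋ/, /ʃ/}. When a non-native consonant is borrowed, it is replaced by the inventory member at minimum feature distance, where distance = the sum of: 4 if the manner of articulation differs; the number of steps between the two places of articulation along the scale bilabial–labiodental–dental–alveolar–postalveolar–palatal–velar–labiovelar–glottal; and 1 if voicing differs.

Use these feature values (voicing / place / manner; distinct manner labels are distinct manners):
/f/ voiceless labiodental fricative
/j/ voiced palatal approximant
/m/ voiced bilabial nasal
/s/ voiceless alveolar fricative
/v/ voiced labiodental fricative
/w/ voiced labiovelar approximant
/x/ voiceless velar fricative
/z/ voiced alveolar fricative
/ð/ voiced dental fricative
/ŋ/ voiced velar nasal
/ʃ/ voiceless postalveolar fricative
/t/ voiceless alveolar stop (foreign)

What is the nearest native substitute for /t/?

/s/ is closest: manner differs (stop→fricative, +4), place distance 0 (alveolar→alveolar), same voicing; total 4. Next closest is /z/ at distance 5.

s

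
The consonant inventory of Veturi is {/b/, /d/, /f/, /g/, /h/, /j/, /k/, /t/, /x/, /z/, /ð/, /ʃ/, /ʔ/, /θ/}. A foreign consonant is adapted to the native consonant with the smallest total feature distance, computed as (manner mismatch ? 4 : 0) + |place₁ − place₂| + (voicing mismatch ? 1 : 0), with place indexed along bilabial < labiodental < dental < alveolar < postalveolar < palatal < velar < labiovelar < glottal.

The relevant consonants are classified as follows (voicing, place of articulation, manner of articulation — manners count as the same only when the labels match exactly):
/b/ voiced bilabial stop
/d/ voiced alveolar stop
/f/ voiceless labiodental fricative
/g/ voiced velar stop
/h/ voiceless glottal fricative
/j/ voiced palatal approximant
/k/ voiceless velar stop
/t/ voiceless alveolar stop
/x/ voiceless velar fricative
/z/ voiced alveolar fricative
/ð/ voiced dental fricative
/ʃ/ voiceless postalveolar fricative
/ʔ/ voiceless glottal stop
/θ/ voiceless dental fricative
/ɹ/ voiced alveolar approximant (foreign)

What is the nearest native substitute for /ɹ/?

j

/j/ is closest: same manner (approximant), place distance 2 (alveolar→palatal), same voicing; total 2. Next closest is /d/ at distance 4.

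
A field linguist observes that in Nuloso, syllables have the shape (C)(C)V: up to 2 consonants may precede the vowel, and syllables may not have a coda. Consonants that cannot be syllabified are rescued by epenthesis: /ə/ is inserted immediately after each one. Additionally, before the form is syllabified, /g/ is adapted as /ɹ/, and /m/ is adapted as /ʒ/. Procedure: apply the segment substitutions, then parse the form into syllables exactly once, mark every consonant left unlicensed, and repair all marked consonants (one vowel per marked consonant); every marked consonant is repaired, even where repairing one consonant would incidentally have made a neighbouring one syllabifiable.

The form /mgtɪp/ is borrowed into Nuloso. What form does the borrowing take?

ʒəɹtɪpə

Substitution: /m/ → /ʒ/, /g/ → /ɹ/, giving /ʒɹtɪp/.
The consonants /ʒ/, /p/ cannot be parsed into a legal (C)(C)V syllable (no codas are permitted; onsets may contain at most 2 consonants).
Each unlicensed consonant becomes the onset of a new syllable: /ʒ/ → /ʒə/, /p/ → /pə/.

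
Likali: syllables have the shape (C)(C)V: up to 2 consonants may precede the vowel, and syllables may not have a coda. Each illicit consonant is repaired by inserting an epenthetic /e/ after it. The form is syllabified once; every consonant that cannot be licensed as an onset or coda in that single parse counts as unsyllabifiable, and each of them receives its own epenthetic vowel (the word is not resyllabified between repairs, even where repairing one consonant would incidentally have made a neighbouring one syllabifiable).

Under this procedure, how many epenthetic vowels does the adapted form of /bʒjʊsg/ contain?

The unsyllabifiable consonants are /b/, /s/, /g/; each receives one epenthetic vowel.

3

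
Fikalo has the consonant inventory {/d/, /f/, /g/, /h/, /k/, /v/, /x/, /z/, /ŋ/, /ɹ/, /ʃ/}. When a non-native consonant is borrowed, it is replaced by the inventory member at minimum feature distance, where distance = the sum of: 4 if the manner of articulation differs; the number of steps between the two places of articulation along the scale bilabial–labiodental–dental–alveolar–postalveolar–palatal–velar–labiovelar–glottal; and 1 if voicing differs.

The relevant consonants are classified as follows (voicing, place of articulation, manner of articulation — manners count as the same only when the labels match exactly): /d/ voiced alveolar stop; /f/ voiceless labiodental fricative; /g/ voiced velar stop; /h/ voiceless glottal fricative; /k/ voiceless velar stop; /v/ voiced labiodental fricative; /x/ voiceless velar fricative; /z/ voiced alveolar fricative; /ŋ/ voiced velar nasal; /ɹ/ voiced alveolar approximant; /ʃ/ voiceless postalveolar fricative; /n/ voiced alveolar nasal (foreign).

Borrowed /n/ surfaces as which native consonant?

/ŋ/ is closest: same manner (nasal), place distance 3 (alveolar→velar), same voicing; total 3. Next closest is /d/ at distance 4.

ŋ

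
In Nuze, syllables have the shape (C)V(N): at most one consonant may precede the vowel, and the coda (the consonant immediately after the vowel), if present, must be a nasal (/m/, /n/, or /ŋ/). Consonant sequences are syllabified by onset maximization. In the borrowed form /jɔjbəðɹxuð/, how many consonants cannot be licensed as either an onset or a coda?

Under (C)V(N), the unsyllabifiable consonants are /j/, /ð/, /ɹ/, /ð/ (only a nasal (/m/, /n/, or /ŋ/) is licensed in coda position; onsets are limited to one consonant).

4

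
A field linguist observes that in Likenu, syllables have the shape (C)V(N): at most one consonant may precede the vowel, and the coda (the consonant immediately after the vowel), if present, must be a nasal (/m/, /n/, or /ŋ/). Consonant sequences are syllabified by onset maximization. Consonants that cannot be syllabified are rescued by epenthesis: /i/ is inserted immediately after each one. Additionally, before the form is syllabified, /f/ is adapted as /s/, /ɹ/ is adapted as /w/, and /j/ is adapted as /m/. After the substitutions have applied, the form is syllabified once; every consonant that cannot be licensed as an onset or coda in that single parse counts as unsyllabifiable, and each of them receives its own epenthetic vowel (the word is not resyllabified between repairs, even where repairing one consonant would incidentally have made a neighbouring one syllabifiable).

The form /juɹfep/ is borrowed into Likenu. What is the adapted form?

muwisepi

Substitution: /j/ → /m/, /ɹ/ → /w/, /f/ → /s/, giving /muwsep/.
Under (C)V(N), the unsyllabifiable consonants are /w/, /p/ (only a nasal (/m/, /n/, or /ŋ/) is licensed in coda position; onsets are limited to one consonant).
Each unlicensed consonant becomes the onset of a new syllable: /w/ → /wi/, /p/ → /pi/.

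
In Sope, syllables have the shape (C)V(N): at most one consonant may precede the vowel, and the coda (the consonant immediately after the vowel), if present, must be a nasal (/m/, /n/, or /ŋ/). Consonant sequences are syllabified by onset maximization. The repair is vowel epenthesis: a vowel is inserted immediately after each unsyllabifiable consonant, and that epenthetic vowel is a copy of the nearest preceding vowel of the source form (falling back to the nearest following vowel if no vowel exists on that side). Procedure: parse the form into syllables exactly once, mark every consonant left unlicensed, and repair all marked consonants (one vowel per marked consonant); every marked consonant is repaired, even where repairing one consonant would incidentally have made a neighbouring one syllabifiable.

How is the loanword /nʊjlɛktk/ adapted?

Under (C)V(N), the unsyllabifiable consonants are /j/, /k/, /t/, /k/ (only a nasal (/m/, /n/, or /ŋ/) is licensed in coda position; onsets are limited to one consonant).
Each unlicensed consonant becomes the onset of a new syllable: /j/ → /jʊ/, /k/ → /kɛ/, /t/ → /tɛ/, /k/ → /kɛ/.

nʊjʊlɛkɛtɛkɛ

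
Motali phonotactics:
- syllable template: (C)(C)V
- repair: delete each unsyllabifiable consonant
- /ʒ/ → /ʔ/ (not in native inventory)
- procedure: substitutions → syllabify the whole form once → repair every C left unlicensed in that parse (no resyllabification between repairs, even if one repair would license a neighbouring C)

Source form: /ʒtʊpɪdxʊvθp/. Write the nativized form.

ʔtʊpɪdxʊ

Substitution: /ʒ/ → /ʔ/, giving /ʔtʊpɪdxʊvθp/.
Syllabifying with onset maximization leaves /v/, /θ/, /p/ stranded (no codas are permitted; onsets may contain at most 2 consonants).
Deleting the stranded consonants removes /v/, /θ/, /p/.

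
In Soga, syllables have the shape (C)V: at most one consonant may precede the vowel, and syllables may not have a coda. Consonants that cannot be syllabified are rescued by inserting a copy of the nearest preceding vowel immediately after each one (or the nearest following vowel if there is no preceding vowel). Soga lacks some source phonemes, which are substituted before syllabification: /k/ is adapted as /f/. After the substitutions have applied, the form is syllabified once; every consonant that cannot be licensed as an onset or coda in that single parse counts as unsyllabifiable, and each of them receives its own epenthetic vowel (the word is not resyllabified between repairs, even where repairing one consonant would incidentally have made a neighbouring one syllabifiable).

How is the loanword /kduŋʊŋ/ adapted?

Substitution: /k/ → /f/, giving /fduŋʊŋ/.
The consonants /f/, /ŋ/ cannot be parsed into a legal (C)V syllable (no codas are permitted; onsets are limited to one consonant).
Each unlicensed consonant becomes the onset of a new syllable: /f/ → /fu/, /ŋ/ → /ŋʊ/.

fuduŋʊŋʊ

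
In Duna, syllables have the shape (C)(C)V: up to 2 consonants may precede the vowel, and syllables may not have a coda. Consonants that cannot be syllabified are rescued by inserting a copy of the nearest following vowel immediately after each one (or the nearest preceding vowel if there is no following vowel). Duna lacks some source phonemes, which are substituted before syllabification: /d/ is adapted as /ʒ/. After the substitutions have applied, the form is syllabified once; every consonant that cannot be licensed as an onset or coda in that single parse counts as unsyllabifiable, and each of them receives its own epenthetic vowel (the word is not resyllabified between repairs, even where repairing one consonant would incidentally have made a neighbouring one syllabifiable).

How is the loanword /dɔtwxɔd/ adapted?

ʒɔtɔwxɔʒɔ

Substitution: /d/ → /ʒ/, giving /ʒɔtwxɔʒ/.
Under (C)(C)V, the unsyllabifiable consonants are /t/, /ʒ/ (no codas are permitted; onsets may contain at most 2 consonants).
Each unlicensed consonant becomes the onset of a new syllable: /t/ → /tɔ/, /ʒ/ → /ʒɔ/.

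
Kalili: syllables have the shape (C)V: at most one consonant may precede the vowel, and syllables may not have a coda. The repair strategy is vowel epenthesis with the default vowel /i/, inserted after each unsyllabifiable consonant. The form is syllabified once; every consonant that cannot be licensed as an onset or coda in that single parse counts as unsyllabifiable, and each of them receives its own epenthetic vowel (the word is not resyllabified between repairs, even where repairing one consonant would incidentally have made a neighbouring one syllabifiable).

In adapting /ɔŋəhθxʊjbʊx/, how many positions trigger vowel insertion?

The unsyllabifiable consonants are /h/, /θ/, /j/, /x/; each receives one epenthetic vowel.

4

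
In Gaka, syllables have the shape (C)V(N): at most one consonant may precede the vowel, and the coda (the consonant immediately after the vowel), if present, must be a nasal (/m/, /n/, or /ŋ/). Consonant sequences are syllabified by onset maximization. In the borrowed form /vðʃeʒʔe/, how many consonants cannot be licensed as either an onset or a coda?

The consonants /v/, /ð/, /ʒ/ cannot be parsed into a legal (C)V(N) syllable (only a nasal (/m/, /n/, or /ŋ/) is licensed in coda position; onsets are limited to one consonant).

3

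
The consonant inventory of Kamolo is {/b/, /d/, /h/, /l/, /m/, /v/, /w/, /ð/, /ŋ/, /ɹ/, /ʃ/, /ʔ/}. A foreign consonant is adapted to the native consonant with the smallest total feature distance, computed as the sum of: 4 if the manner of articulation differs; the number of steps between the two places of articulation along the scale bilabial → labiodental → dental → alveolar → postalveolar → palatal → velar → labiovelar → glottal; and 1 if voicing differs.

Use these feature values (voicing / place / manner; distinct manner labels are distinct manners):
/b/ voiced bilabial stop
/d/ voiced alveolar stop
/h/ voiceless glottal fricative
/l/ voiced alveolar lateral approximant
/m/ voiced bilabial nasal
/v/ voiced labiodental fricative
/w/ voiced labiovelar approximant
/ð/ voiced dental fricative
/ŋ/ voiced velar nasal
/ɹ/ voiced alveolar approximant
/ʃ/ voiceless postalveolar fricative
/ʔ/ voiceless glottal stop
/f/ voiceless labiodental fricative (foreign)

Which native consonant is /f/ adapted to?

/v/ is closest: same manner (fricative), place distance 0 (labiodental→labiodental), voicing differs (+1); total 1. Next closest is /ð/ at distance 2.

v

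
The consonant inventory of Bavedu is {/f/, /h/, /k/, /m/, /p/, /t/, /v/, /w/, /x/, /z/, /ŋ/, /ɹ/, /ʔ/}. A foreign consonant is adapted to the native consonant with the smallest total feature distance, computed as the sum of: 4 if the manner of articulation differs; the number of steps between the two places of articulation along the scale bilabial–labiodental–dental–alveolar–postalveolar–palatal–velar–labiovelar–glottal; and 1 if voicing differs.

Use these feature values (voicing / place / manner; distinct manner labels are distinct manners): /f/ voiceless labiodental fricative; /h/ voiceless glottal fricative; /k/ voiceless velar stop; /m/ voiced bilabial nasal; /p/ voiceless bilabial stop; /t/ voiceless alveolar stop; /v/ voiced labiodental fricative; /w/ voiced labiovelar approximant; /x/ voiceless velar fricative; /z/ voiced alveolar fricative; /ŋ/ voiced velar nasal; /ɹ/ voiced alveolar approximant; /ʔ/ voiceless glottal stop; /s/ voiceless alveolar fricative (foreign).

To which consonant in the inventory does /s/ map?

/z/ is closest: same manner (fricative), place distance 0 (alveolar→alveolar), voicing differs (+1); total 1. Next closest is /f/ at distance 2.

z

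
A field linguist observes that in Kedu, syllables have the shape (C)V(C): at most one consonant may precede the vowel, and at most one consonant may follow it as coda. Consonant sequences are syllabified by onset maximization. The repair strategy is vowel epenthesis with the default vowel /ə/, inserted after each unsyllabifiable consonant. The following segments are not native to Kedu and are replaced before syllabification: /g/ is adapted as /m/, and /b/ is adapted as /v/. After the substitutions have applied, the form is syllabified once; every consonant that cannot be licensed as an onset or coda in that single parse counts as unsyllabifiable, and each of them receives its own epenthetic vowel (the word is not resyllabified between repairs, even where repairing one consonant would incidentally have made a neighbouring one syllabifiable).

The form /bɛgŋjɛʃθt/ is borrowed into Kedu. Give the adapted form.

Substitution: /b/ → /v/, /g/ → /m/, giving /vɛmŋjɛʃθt/.
Under (C)V(C), the unsyllabifiable consonants are /ŋ/, /θ/, /t/ (at most one coda consonant is licensed; onsets are limited to one consonant).
Each unlicensed consonant becomes the onset of a new syllable: /ŋ/ → /ŋə/, /θ/ → /θə/, /t/ → /tə/.

vɛmŋəjɛʃθətə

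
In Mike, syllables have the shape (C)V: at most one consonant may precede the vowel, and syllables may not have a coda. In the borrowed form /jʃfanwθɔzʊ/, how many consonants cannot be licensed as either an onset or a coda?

4

The consonants /j/, /ʃ/, /n/, /w/ cannot be parsed into a legal (C)V syllable (no codas are permitted; onsets are limited to one consonant).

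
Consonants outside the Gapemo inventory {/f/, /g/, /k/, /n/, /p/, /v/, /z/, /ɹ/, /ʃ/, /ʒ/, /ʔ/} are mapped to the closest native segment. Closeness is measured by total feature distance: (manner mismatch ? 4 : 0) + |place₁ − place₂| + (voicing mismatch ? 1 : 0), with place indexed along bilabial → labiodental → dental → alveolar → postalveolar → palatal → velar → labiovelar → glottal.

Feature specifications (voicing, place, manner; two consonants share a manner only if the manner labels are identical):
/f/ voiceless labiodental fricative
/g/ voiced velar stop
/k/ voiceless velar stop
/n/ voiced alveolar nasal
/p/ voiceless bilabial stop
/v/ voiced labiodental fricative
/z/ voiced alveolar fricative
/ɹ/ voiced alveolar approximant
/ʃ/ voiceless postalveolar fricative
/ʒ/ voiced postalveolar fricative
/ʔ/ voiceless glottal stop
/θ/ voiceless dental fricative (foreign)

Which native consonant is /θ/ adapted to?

f

/f/ is closest: same manner (fricative), place distance 1 (dental→labiodental), same voicing; total 1. Next closest is /v/ at distance 2.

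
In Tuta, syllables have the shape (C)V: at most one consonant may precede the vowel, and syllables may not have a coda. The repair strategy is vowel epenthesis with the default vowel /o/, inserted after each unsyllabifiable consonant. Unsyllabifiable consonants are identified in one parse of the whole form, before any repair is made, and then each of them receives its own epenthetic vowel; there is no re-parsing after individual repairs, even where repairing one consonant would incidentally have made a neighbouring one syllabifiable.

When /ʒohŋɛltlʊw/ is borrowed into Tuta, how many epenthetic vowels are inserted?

4

The unsyllabifiable consonants are /h/, /l/, /t/, /w/; each receives one epenthetic vowel.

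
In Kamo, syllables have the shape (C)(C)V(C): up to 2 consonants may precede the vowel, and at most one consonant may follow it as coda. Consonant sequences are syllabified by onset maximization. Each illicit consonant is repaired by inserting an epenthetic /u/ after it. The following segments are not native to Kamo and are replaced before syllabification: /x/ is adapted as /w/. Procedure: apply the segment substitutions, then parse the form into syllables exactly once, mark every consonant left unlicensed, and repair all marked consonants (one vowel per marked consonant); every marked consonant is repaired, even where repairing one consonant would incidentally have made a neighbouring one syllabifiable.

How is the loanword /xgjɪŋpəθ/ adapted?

wugjɪŋpəθ

Substitution: /x/ → /w/, giving /wgjɪŋpəθ/.
The consonants /w/ cannot be parsed into a legal (C)(C)V(C) syllable (at most one coda consonant is licensed; onsets may contain at most 2 consonants).
Inserting the epenthetic vowel yields /w/ → /wu/.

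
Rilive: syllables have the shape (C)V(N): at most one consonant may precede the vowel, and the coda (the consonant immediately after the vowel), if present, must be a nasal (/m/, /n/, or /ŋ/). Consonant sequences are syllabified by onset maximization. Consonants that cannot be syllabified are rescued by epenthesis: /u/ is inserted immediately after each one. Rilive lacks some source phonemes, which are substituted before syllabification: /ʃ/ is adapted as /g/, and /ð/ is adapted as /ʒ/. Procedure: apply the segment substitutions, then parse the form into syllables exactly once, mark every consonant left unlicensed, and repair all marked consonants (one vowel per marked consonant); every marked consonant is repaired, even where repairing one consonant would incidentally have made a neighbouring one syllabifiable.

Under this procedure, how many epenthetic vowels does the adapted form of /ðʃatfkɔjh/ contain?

After substitution the input is /ʒgatfkɔjh/.
The unsyllabifiable consonants are /ʒ/, /t/, /f/, /j/, /h/; each receives one epenthetic vowel.

5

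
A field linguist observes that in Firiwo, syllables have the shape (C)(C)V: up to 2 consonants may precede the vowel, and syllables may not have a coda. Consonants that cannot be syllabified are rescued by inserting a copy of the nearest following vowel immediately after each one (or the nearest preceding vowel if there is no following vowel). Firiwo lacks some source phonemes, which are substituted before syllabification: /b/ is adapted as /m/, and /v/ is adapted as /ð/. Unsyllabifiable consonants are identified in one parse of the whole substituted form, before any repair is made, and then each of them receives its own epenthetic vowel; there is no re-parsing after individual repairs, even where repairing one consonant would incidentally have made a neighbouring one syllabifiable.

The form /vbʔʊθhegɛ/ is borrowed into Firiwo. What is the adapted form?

ðʊmʔʊθhegɛ

Substitution: /v/ → /ð/, /b/ → /m/, giving /ðmʔʊθhegɛ/.
Under (C)(C)V, the unsyllabifiable consonants are /ð/ (no codas are permitted; onsets may contain at most 2 consonants).
Each unlicensed consonant becomes the onset of a new syllable: /ð/ → /ðʊ/.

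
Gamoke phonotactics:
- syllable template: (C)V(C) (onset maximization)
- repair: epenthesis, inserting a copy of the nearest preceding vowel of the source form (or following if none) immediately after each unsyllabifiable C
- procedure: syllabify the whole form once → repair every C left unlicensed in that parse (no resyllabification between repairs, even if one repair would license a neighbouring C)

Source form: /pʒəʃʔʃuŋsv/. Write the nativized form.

Under (C)V(C), the unsyllabifiable consonants are /p/, /ʔ/, /s/, /v/ (at most one coda consonant is licensed; onsets are limited to one consonant).
Epenthesis after each stranded consonant: /p/ → /pə/, /ʔ/ → /ʔə/, /s/ → /su/, /v/ → /vu/.

pəʒəʃʔəʃuŋsuvu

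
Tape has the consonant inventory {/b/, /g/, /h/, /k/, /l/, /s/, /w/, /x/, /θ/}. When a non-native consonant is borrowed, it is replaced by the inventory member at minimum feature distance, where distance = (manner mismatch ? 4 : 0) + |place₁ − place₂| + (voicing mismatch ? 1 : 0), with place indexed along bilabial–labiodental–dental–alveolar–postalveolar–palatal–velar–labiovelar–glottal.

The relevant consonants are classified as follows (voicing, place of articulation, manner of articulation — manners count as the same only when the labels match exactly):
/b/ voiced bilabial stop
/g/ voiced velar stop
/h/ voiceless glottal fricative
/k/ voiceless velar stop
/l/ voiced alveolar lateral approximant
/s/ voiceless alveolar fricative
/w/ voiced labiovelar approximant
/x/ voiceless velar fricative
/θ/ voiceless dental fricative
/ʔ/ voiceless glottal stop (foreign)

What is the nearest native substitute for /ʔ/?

k

/k/ is closest: same manner (stop), place distance 2 (glottal→velar), same voicing; total 2. Next closest is /g/ at distance 3.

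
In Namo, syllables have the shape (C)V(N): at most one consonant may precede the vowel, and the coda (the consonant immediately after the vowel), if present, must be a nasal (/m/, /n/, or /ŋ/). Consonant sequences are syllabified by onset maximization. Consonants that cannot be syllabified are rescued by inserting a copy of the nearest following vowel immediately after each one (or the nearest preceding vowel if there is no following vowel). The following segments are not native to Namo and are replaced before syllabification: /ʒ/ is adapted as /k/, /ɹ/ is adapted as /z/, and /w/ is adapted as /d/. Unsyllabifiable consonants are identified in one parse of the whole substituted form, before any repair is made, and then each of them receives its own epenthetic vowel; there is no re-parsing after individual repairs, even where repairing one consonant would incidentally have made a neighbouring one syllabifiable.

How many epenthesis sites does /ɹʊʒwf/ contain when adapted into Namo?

After substitution the input is /zʊkdf/.
The unsyllabifiable consonants are /k/, /d/, /f/; each receives one epenthetic vowel.

3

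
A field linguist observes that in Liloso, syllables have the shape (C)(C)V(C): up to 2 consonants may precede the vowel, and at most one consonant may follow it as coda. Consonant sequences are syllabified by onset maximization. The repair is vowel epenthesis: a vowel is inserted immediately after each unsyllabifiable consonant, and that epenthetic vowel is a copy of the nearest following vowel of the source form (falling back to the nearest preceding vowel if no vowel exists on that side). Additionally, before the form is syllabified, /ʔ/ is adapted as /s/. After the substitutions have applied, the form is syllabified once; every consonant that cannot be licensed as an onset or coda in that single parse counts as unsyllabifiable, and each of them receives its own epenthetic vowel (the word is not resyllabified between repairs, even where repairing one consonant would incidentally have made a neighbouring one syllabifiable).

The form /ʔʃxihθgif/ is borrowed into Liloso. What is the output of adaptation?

siʃxihθgif

Substitution: /ʔ/ → /s/, giving /sʃxihθgif/.
Under (C)(C)V(C), the unsyllabifiable consonants are /s/ (at most one coda consonant is licensed; onsets may contain at most 2 consonants).
Epenthesis after each stranded consonant: /s/ → /si/.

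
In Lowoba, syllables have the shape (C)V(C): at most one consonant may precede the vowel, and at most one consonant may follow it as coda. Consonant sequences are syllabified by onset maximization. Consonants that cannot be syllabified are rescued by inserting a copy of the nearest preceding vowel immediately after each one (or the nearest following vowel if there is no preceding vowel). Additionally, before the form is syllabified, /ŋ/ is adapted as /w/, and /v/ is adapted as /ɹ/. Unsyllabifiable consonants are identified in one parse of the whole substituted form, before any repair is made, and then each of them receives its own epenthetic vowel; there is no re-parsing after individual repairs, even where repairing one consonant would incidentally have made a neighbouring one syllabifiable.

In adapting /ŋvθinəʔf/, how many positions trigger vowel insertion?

After substitution the input is /wɹθinəʔf/.
The unsyllabifiable consonants are /w/, /ɹ/, /f/; each receives one epenthetic vowel.

3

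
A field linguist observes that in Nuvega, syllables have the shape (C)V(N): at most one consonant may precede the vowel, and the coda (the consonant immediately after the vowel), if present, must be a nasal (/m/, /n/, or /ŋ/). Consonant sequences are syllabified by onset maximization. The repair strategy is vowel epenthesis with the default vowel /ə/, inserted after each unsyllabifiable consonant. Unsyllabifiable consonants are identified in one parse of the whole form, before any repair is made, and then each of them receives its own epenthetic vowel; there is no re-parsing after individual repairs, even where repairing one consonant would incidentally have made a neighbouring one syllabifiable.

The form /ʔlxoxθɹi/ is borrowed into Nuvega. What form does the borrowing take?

ʔələxoxəθəɹi

Syllabifying with onset maximization leaves /ʔ/, /l/, /x/, /θ/ stranded (only a nasal (/m/, /n/, or /ŋ/) is licensed in coda position; onsets are limited to one consonant).
Inserting the epenthetic vowel yields /ʔ/ → /ʔə/, /l/ → /lə/, /x/ → /xə/, /θ/ → /θə/.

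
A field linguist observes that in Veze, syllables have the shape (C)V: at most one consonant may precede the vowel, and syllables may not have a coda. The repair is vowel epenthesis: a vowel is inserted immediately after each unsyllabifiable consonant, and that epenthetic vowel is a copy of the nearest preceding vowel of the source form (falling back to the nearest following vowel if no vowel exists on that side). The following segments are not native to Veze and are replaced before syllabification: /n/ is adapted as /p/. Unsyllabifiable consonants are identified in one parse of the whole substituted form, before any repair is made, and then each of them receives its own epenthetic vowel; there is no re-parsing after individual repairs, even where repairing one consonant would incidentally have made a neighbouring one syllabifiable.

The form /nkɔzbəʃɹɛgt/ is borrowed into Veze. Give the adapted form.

pɔkɔzɔbəʃəɹɛgɛtɛ

Substitution: /n/ → /p/, giving /pkɔzbəʃɹɛgt/.
Under (C)V, the unsyllabifiable consonants are /p/, /z/, /ʃ/, /g/, /t/ (no codas are permitted; onsets are limited to one consonant).
Each unlicensed consonant becomes the onset of a new syllable: /p/ → /pɔ/, /z/ → /zɔ/, /ʃ/ → /ʃə/, /g/ → /gɛ/, /t/ → /tɛ/.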